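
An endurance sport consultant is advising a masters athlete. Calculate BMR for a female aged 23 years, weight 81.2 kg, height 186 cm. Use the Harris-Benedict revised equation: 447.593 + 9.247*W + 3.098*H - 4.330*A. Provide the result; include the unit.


Substituting values:
W term = 9.247 * 81.2 = 750.8564
H term = 3.098 * 186 = 576.228
A term = 4.330 * 23 = 99.59
BMR = 1675.09 kcal/day

1675.09 kcal/day


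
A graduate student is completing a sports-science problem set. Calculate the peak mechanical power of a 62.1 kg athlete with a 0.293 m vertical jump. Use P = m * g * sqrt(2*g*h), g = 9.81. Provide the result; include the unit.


First, sqrt(2gh) = sqrt(2 * 9.81 * 0.293)
= sqrt(5.74866) = 2.397636 m/s
Power = 62.1 * 9.81 * 2.397636 = 1460.64 W

1460.64 W


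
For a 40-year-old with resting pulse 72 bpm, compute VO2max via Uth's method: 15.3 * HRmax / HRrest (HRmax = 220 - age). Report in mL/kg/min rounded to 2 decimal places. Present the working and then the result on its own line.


Step 1: HRmax = 220 - 40 = 180 bpm
Step 2: Ratio = 180 / 72 = 2.5
Step 3: VO2max = 15.3 * 2.5 = 38.25 mL/kg/min

38.25 mL/kg/min


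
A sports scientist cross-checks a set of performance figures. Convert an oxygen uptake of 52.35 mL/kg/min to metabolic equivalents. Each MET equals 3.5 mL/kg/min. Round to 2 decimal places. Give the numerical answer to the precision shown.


One MET = 3.5 mL/kg/min
Number of METs = 52.35 / 3.5
= 14.96 METs

14.96 METs


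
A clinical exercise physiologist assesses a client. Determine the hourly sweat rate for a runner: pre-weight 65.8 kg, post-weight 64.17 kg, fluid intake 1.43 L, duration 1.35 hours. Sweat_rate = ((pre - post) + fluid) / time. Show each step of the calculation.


Mass lost = 65.8 - 64.17 = 1.63 kg
Add fluid consumed: 1.63 + 1.43 = 3.06 L total sweat
Sweat rate = 3.06 / 1.35 = 2.267 L/h

2.267 L/h


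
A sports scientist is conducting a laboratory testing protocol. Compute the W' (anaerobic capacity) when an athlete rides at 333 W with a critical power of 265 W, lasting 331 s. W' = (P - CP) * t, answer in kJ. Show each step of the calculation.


Above-CP power = 68 W
Duration = 331 s
W' = 68 * 331 = 22508 J
Convert: 22508 / 1000 = 22.508 kJ

22.508 kJ


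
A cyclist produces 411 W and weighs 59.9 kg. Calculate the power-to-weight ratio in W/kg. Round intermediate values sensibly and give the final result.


P/W = power / mass
= 411 / 59.9
= 6.861 W/kg

6.861 W/kg


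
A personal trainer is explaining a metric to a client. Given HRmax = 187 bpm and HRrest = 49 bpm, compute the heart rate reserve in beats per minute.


Heart rate reserve = maximum HR minus resting HR
HRR = 187 - 49 = 138 bpm

138 bpm


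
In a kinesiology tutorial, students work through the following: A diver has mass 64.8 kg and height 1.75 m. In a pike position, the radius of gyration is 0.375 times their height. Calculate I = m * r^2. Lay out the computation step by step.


r = 0.375 * 1.75 = 0.65625 m
I = m * r^2 = 64.8 * 0.430664 = 27.907 kg*m^2

27.907 kg*m^2


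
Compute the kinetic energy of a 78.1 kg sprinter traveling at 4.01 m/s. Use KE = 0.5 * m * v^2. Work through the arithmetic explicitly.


Velocity squared = 16.0801
KE = 0.5 * 78.1 * 16.0801 = 627.93 J

627.93 J


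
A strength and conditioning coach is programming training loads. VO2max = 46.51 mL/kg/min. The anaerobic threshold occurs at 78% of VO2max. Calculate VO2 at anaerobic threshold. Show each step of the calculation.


AT fraction = 78 / 100 = 0.78
AT VO2 = 46.51 * 0.78
= 36.28 mL/kg/min

36.28 mL/kg/min


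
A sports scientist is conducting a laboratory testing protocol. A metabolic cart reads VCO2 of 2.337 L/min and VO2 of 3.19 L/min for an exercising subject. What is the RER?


RER = VCO2 / VO2 = 2.337 / 3.19 = 0.7326

0.7326


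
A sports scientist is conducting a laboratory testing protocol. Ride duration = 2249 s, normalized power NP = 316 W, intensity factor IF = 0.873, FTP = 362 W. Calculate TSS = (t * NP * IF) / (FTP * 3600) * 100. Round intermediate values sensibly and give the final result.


Numerator = 2249 * 316 * 0.873 = 620427.132
Denominator = 362 * 3600 = 1303200
TSS = 620427.132 / 1303200 * 100
= 47.61

47.61 TSS


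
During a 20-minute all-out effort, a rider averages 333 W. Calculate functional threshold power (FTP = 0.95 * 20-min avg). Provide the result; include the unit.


FTP = 0.95 * 333
= 316.35 W

316.35 W


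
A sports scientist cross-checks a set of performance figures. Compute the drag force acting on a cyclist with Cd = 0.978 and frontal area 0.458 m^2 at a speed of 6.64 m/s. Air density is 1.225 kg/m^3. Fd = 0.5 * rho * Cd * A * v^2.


Step 1: v^2 = 44.0896
Step 2: Fd = 0.5 * 1.225 * 0.978 * 0.458 * 44.0896
= 12.096 N

12.096 N


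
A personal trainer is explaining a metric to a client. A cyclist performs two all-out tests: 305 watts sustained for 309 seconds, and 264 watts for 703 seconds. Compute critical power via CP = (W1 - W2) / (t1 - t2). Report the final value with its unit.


W1 = P1 * t1 = 305 * 309 = 94245 J
W2 = P2 * t2 = 264 * 703 = 185592 J
CP = (94245 - 185592) / (309 - 703)
= 231.85 W

231.85 W


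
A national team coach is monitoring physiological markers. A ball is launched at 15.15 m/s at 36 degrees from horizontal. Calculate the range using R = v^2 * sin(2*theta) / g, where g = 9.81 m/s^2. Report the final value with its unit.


sin(2 * 36) = sin(72) = 0.951057
v^2 = 15.15^2 = 229.5225
R = 229.5225 * 0.951057 / 9.81
= 22.252 m

22.252 m


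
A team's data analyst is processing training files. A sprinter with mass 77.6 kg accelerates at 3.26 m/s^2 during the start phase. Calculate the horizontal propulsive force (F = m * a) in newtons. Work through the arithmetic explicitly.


F = m * a
= 77.6 * 3.26
= 252.98 N

252.98 N


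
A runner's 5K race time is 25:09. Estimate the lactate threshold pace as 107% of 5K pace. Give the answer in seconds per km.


Total race time = 25*60 + 9 = 1509 seconds
5K pace = 1509 / 5 = 301.8 sec/km
LT pace = 301.8 * 1.07 = 322.93 sec/km

322.93 s/km


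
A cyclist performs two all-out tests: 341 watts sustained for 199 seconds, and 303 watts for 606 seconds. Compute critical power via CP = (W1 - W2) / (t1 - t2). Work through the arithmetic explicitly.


W1 = P1 * t1 = 341 * 199 = 67859 J
W2 = P2 * t2 = 303 * 606 = 183618 J
CP = (67859 - 183618) / (199 - 606)
= 284.42 W

284.42 W


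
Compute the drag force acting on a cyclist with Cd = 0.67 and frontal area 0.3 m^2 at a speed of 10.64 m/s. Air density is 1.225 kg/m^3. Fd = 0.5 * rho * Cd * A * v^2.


Step 1: v^2 = 113.2096
Step 2: Fd = 0.5 * 1.225 * 0.67 * 0.3 * 113.2096
= 13.938 N

13.938 N


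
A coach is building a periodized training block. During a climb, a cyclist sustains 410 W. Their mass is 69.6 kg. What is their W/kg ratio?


Power-to-weight = 410 W / 69.6 kg
= 5.891 W/kg

5.891 W/kg


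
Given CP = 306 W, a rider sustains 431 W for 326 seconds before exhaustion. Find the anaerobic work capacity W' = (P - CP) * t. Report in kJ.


Excess power = 431 - 306 = 125 W
Work above CP = 125 * 326 = 40750 J
W' = 40.75 kJ

40.75 kJ


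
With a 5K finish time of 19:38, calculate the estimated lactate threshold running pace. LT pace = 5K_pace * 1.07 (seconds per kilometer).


Race duration = 1178 s for 5 km
Average pace = 1178 / 5 = 235.6 s/km
LT pace = 235.6 * 1.07
= 252.09 s/km

252.09 s/km


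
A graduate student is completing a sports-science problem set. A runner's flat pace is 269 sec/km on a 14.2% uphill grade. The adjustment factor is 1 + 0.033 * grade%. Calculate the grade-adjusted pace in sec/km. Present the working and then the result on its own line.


Factor = 1 + 0.033 * 14.2 = 1.4686
Adjusted pace = 269 * 1.4686
= 395.05 sec/km

395.05 s/km


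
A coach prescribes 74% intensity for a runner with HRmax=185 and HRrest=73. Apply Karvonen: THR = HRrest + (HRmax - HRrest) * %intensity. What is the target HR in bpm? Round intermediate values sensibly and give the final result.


Heart rate reserve = 185 - 73 = 112
Intensity fraction = 74 / 100 = 0.74
THR = 73 + 112 * 0.74 = 155.88 bpm

155.88 bpm


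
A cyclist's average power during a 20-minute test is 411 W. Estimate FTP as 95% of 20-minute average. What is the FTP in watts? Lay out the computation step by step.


FTP = 20-min power * 0.95
= 411 * 0.95
= 390.45 W

390.45 W


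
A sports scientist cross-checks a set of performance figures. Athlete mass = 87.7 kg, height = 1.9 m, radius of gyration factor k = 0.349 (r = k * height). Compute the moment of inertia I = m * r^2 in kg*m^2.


r = k * height = 0.349 * 1.9 = 0.6631 m
r^2 = 0.6631^2 = 0.439702
I = 87.7 * 0.439702 = 38.562 kg*m^2

38.562 kg*m^2


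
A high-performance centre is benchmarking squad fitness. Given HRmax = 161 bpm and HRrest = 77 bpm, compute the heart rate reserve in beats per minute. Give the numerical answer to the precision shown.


Heart rate reserve = maximum HR minus resting HR
HRR = 161 - 77 = 84 bpm

84 bpm


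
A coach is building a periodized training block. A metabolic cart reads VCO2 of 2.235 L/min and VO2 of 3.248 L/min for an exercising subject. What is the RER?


RER = VCO2 / VO2 = 2.235 / 3.248 = 0.6881

0.6881


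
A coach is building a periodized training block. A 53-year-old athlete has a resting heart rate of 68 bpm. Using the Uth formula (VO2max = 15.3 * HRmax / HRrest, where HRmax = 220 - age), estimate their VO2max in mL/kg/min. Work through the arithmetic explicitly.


HRmax = 220 - 53 = 167 bpm
Ratio = HRmax / HRrest = 167 / 68 = 2.4559
VO2max = 15.3 * 2.4559 = 37.58 mL/kg/min

37.58 mL/kg/min


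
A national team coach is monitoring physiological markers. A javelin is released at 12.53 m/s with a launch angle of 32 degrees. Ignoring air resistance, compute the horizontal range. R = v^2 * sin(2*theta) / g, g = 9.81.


Launch speed squared = 157.0009
sin(2 * 32 deg) = 0.898794
Range = 157.0009 * 0.898794 / 9.81
= 14.384 m

14.384 m


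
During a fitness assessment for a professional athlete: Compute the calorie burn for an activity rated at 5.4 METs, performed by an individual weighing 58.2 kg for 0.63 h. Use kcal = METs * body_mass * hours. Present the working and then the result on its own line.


Product of METs and mass = 5.4 * 58.2 = 314.28
Total kcal = 314.28 * 0.63 = 198.0 kcal

198.0 kcal


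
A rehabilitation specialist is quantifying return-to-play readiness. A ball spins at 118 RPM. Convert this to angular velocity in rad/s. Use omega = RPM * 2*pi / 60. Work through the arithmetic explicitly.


omega = 118 * 2 * pi / 60
= 118 * 6.28318531 / 60
= 741.416 / 60
= 12.357 rad/s

12.357 rad/s


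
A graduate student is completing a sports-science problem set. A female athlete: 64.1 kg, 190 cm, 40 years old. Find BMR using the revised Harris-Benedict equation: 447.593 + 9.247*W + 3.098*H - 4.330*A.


Intercept = 447.593
Weight contribution = 9.247 * 64.1 = 592.7327
Height contribution = 3.098 * 190 = 588.62
Age contribution = 4.33 * 40 = 173.2
BMR = 447.593 + 592.7327 + 588.62 - 173.2
= 1455.75 kcal/day

1455.75 kcal/day


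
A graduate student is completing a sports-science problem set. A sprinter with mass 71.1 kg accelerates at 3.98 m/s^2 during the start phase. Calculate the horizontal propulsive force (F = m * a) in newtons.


F = m * a
= 71.1 * 3.98
= 282.98 N

282.98 N


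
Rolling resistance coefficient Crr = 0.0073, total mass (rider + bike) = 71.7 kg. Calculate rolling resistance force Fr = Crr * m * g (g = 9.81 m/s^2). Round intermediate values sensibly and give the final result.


Fr = Crr * m * g
= 0.0073 * 71.7 * 9.81
= 5.135 N

5.135 N


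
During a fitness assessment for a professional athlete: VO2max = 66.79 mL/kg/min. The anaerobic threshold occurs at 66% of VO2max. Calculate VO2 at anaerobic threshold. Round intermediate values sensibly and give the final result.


AT fraction = 66 / 100 = 0.66
AT VO2 = 66.79 * 0.66
= 44.08 mL/kg/min

44.08 mL/kg/min


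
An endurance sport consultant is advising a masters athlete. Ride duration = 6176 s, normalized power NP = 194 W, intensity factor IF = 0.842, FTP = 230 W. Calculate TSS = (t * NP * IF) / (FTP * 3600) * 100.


Numerator = 6176 * 194 * 0.842 = 1008837.248
Denominator = 230 * 3600 = 828000
TSS = 1008837.248 / 828000 * 100
= 121.84

121.84 TSS


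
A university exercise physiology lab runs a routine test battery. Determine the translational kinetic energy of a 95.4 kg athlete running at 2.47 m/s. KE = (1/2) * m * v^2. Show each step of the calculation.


KE = 0.5 * m * v^2
= 0.5 * 95.4 * 2.47^2
= 0.5 * 95.4 * 6.1009
= 291.01 J

291.01 J


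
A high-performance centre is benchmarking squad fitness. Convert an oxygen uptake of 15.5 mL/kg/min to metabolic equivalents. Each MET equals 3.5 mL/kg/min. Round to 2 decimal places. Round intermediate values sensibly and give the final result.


One MET = 3.5 mL/kg/min
Number of METs = 15.5 / 3.5
= 4.43 METs

4.43 METs


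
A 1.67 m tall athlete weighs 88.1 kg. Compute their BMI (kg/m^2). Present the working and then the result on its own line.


height^2 = 2.7889 m^2
BMI = 88.1 / 2.7889 = 31.59 kg/m^2

31.59 kg/m^2


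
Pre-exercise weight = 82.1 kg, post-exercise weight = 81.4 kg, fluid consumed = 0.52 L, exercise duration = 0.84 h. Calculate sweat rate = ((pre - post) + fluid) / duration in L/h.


Weight loss = 82.1 - 81.4 = 0.7 kg (approx L)
Total sweat = 0.7 + 0.52 = 1.22 L
Sweat rate = 1.22 / 0.84 = 1.452 L/h

1.452 L/h


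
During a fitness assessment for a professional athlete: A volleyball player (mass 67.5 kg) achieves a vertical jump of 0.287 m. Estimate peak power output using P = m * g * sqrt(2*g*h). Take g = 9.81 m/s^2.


2 * g * h = 2 * 9.81 * 0.287 = 5.63094
sqrt(5.63094) = 2.37296 m/s
P = 67.5 * 9.81 * 2.37296 = 1571.31 W

1571.31 W


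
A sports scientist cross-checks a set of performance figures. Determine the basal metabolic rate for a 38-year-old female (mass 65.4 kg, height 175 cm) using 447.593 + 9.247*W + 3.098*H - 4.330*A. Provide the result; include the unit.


BMR = 447.593 + 9.247*65.4 + 3.098*175 - 4.330*38
= 1429.96 kcal/day

1429.96 kcal/day


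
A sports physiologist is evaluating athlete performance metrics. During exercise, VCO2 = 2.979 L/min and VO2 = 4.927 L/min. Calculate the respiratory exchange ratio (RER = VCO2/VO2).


RER = VCO2 / VO2
= 2.979 / 4.927
= 0.6046

0.6046


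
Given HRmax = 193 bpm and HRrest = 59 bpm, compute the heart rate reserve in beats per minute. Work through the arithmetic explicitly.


Heart rate reserve = maximum HR minus resting HR
HRR = 193 - 59 = 134 bpm

134 bpm


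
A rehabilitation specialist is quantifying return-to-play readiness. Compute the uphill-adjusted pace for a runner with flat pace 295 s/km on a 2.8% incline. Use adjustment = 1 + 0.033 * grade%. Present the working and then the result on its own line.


Adjustment factor = 1 + 0.033 * 2.8 = 1.0924
Grade-adjusted pace = 295 * 1.0924 = 322.26 s/km

322.26 s/km


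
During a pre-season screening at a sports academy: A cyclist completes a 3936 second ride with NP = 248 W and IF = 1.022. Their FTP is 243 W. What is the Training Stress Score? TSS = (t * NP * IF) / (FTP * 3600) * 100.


t * NP * IF = 3936 * 248 * 1.022 = 997602.816
FTP * 3600 = 874800
TSS = (997602.816 / 874800) * 100 = 114.04

114.04 TSS


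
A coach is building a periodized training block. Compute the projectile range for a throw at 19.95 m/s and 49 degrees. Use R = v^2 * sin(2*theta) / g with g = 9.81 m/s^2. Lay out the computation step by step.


Two times the angle = 98 degrees
sin(98) = 0.990268
R = 398.0025 * 0.990268 / 9.81 = 40.176 m

40.176 m


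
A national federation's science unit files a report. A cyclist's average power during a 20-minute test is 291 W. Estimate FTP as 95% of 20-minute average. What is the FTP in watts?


FTP = 20-min power * 0.95
= 291 * 0.95
= 276.45 W

276.45 W


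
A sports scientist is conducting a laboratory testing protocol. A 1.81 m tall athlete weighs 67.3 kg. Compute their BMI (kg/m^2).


height^2 = 3.2761 m^2
BMI = 67.3 / 3.2761 = 20.54 kg/m^2

20.54 kg/m^2


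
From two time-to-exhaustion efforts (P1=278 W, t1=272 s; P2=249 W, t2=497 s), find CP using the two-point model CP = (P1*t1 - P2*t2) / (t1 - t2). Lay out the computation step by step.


Work in trial 1 = 75616 J
Work in trial 2 = 123753 J
Delta work = -48137 J
Delta time = -225 s
CP = -48137 / -225 = 213.94 W

213.94 W


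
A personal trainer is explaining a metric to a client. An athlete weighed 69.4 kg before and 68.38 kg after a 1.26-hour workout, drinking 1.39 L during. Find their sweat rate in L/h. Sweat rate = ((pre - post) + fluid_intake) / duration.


Body mass change = 1.02 kg
Total sweat loss = 1.02 + 1.39 = 2.41 L
Rate = 2.41 / 1.26 = 1.913 L/h

1.913 L/h


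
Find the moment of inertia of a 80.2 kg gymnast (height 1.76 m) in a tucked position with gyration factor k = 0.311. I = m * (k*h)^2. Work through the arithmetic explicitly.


Radius of gyration = 0.311 * 1.76 = 0.54736 m
I = 80.2 * 0.54736^2
= 80.2 * 0.299603
= 24.028 kg*m^2

24.028 kg*m^2


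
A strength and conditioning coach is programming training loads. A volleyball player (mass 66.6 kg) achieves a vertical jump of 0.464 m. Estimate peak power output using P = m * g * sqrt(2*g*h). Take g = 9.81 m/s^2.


2 * g * h = 2 * 9.81 * 0.464 = 9.10368
sqrt(9.10368) = 3.017231 m/s
P = 66.6 * 9.81 * 3.017231 = 1971.3 W

1971.3 W


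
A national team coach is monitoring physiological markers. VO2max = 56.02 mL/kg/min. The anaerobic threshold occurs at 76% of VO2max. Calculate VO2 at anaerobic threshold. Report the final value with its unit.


AT fraction = 76 / 100 = 0.76
AT VO2 = 56.02 * 0.76
= 42.58 mL/kg/min

42.58 mL/kg/min


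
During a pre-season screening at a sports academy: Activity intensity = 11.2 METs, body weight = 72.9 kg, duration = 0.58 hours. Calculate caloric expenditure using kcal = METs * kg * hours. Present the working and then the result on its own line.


kcal = 11.2 * 72.9 * 0.58
= 816.48 * 0.58
= 473.56 kcal

473.56 kcal


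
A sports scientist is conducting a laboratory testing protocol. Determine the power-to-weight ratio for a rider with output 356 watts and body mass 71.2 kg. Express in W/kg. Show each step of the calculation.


P/W = 356 / 71.2 = 5.0 W/kg

5.0 W/kg


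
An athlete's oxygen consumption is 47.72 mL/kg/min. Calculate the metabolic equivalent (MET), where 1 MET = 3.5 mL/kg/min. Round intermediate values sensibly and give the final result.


MET = VO2 / 3.5
= 47.72 / 3.5
= 13.63 METs

13.63 METs


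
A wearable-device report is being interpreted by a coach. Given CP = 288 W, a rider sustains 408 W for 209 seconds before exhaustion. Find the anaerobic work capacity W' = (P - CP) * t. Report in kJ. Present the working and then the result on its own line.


Excess power = 408 - 288 = 120 W
Work above CP = 120 * 209 = 25080 J
W' = 25.08 kJ

25.08 kJ


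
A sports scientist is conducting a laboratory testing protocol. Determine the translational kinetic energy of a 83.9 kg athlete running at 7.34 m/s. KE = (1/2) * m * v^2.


KE = 0.5 * m * v^2
= 0.5 * 83.9 * 7.34^2
= 0.5 * 83.9 * 53.8756
= 2260.08 J

2260.08 J


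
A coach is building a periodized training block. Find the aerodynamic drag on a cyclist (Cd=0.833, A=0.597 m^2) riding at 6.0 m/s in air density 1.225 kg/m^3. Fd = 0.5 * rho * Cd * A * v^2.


Fd = 0.5 * 1.225 * 0.833 * 0.597 * 6.0^2
= 0.5 * 1.225 * 0.833 * 0.597 * 36.0
= 10.965 N

10.965 N


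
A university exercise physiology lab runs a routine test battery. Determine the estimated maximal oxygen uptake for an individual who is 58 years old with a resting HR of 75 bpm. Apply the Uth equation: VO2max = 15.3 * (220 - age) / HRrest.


HRmax = 220 - 58 = 162
VO2max = 15.3 * (162 / 75)
= 15.3 * 2.16
= 33.05 mL/kg/min

33.05 mL/kg/min


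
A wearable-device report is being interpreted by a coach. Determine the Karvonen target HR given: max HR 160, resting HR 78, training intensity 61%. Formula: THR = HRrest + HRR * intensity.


HRR = HRmax - HRrest = 160 - 78 = 82
THR = 78 + 82 * 0.61
= 128.02 bpm

128.02 bpm


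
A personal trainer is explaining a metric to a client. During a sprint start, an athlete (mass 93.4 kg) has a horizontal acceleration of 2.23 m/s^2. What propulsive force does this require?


Propulsive force = mass * acceleration
= 93.4 kg * 2.23 m/s^2
= 208.28 N

208.28 N


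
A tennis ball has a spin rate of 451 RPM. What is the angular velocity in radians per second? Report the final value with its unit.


Convert RPM to rad/s: multiply by 2*pi and divide by 60
omega = 451 * 2 * pi / 60
= 47.229 rad/s

47.229 rad/s


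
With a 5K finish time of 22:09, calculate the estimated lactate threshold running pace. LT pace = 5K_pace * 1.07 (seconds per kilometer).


Race duration = 1329 s for 5 km
Average pace = 1329 / 5 = 265.8 s/km
LT pace = 265.8 * 1.07
= 284.41 s/km

284.41 s/km


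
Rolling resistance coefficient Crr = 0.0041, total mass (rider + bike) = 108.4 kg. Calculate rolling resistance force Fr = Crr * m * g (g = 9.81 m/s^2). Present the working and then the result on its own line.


Fr = Crr * m * g
= 0.0041 * 108.4 * 9.81
= 4.36 N

4.36 N


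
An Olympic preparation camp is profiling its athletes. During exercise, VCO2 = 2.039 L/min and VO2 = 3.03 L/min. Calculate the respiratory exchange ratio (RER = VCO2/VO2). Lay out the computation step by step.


RER = VCO2 / VO2
= 2.039 / 3.03
= 0.6729

0.6729


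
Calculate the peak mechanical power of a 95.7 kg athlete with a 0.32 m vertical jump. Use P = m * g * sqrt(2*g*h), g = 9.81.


First, sqrt(2gh) = sqrt(2 * 9.81 * 0.32)
= sqrt(6.2784) = 2.505674 m/s
Power = 95.7 * 9.81 * 2.505674 = 2352.37 W

2352.37 W


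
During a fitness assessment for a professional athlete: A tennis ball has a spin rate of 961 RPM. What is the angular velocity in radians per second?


Convert RPM to rad/s: multiply by 2*pi and divide by 60
omega = 961 * 2 * pi / 60
= 100.636 rad/s

100.636 rad/s


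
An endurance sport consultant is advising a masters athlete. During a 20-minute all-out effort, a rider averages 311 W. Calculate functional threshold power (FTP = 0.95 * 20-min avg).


FTP = 0.95 * 311
= 295.45 W

295.45 W


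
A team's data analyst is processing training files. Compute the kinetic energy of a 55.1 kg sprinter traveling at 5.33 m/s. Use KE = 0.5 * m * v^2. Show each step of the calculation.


Velocity squared = 28.4089
KE = 0.5 * 55.1 * 28.4089 = 782.67 J

782.67 J


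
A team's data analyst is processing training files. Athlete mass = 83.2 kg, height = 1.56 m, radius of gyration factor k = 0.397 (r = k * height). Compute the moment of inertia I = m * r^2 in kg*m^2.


r = k * height = 0.397 * 1.56 = 0.61932 m
r^2 = 0.61932^2 = 0.383557
I = 83.2 * 0.383557 = 31.912 kg*m^2

31.912 kg*m^2


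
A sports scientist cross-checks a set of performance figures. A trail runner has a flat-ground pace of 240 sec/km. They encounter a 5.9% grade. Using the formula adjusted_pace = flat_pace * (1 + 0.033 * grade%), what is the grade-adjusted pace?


Grade factor = 1 + 0.033 * 5.9 = 1.1947
Adjusted = 240 * 1.1947 = 286.73 sec/km

286.73 s/km


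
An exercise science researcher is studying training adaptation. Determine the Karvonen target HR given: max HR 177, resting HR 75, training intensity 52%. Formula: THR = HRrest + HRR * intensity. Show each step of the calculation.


HRR = HRmax - HRrest = 177 - 75 = 102
THR = 75 + 102 * 0.52
= 128.04 bpm

128.04 bpm


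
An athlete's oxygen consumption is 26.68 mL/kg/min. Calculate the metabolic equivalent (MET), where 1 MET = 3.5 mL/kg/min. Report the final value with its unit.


MET = VO2 / 3.5
= 26.68 / 3.5
= 7.62 METs

7.62 METs


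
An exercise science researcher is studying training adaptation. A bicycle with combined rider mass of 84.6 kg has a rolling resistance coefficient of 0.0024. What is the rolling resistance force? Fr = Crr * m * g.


Fr = 0.0024 * 84.6 * 9.81
= 0.20304 * 9.81
= 1.992 N

1.992 N


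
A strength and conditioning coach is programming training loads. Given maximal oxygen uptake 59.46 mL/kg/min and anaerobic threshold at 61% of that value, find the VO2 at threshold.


Percentage as decimal = 0.61
VO2 at AT = 59.46 * 0.61 = 36.27 mL/kg/min

36.27 mL/kg/min


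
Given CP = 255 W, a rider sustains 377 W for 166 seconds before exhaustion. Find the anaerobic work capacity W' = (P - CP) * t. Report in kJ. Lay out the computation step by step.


Excess power = 377 - 255 = 122 W
Work above CP = 122 * 166 = 20252 J
W' = 20.252 kJ

20.252 kJ


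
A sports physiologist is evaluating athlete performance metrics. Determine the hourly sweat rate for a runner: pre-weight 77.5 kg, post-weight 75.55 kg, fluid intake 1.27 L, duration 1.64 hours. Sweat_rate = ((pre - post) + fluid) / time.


Mass lost = 77.5 - 75.55 = 1.95 kg
Add fluid consumed: 1.95 + 1.27 = 3.22 L total sweat
Sweat rate = 3.22 / 1.64 = 1.963 L/h

1.963 L/h


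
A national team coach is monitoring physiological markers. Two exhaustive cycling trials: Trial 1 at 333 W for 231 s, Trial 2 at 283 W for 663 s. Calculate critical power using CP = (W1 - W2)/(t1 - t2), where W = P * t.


W1 = 333 * 231 = 76923 J
W2 = 283 * 663 = 187629 J
CP = (76923 - 187629) / (231 - 663)
= -110706 / -432
= 256.26 W

256.26 W


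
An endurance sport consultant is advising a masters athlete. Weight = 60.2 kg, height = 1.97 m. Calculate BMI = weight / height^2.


height^2 = 1.97^2 = 3.8809
BMI = 60.2 / 3.8809 = 15.51 kg/m^2

15.51 kg/m^2


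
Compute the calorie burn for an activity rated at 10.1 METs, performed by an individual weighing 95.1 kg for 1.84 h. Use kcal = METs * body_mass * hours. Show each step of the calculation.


Product of METs and mass = 10.1 * 95.1 = 960.51
Total kcal = 960.51 * 1.84 = 1767.34 kcal

1767.34 kcal


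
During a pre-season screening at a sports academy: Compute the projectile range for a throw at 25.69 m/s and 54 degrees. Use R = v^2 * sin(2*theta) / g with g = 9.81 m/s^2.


Two times the angle = 108 degrees
sin(108) = 0.951057
R = 659.9761 * 0.951057 / 9.81 = 63.983 m

63.983 m


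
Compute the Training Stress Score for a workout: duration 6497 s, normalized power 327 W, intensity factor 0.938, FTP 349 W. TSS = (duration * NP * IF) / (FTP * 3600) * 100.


Product = 6497 * 327 * 0.938 = 1992798.822
Base = 349 * 3600 = 1256400
TSS = 1992798.822 / 1256400 * 100 = 158.61

158.61 TSS


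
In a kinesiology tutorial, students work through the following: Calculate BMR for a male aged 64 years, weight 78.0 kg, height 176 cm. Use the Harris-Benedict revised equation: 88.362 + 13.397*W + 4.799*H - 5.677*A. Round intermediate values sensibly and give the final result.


Substituting values:
W term = 13.397 * 78.0 = 1044.966
H term = 4.799 * 176 = 844.624
A term = 5.677 * 64 = 363.328
BMR = 1614.62 kcal/day

1614.62 kcal/day


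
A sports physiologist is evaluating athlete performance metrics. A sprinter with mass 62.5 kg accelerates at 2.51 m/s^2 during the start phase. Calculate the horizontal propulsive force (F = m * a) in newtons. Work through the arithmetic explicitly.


F = m * a
= 62.5 * 2.51
= 156.88 N

156.88 N


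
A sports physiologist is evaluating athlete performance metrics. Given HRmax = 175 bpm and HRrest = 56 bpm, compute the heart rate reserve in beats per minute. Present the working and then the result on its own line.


Heart rate reserve = maximum HR minus resting HR
HRR = 175 - 56 = 119 bpm

119 bpm


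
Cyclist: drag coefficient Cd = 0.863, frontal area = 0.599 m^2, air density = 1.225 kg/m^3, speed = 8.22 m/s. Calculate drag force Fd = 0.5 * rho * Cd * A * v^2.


v^2 = 8.22^2 = 67.5684
Fd = 0.5 * 1.225 * 0.863 * 0.599 * 67.5684
= 21.394 N

21.394 N


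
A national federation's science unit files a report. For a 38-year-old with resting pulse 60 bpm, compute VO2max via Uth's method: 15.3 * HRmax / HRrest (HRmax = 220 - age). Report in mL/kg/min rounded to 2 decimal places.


Step 1: HRmax = 220 - 38 = 182 bpm
Step 2: Ratio = 182 / 60 = 3.0333
Step 3: VO2max = 15.3 * 3.0333 = 46.41 mL/kg/min

46.41 mL/kg/min


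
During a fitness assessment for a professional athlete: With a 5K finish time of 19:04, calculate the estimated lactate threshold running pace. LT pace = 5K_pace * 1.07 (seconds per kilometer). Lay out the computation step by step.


Race duration = 1144 s for 5 km
Average pace = 1144 / 5 = 228.8 s/km
LT pace = 228.8 * 1.07
= 244.82 s/km

244.82 s/km


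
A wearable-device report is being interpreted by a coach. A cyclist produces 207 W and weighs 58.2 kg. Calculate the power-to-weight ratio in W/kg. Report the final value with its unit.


P/W = power / mass
= 207 / 58.2
= 3.557 W/kg

3.557 W/kg


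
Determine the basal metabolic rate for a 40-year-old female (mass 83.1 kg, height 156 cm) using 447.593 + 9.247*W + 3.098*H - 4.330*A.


BMR = 447.593 + 9.247*83.1 + 3.098*156 - 4.330*40
= 1526.11 kcal/day

1526.11 kcal/day


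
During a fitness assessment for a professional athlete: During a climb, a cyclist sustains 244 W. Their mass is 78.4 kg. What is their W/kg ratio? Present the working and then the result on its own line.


Power-to-weight = 244 W / 78.4 kg
= 3.112 W/kg

3.112 W/kg


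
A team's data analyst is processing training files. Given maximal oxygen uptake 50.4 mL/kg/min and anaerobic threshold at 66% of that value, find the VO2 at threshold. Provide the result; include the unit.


Percentage as decimal = 0.66
VO2 at AT = 50.4 * 0.66 = 33.26 mL/kg/min

33.26 mL/kg/min


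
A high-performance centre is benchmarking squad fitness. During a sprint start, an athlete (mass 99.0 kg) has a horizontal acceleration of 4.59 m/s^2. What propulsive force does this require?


Propulsive force = mass * acceleration
= 99.0 kg * 4.59 m/s^2
= 454.41 N

454.41 N


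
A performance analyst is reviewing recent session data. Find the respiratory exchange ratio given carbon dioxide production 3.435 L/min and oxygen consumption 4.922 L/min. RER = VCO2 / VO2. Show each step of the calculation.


VCO2 = 3.435 L/min
VO2 = 4.922 L/min
RER = 3.435 / 4.922 = 0.6979

0.6979


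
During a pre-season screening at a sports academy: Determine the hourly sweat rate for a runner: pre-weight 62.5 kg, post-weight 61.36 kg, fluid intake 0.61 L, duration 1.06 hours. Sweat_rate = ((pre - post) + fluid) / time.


Mass lost = 62.5 - 61.36 = 1.14 kg
Add fluid consumed: 1.14 + 0.61 = 1.75 L total sweat
Sweat rate = 1.75 / 1.06 = 1.651 L/h

1.651 L/h


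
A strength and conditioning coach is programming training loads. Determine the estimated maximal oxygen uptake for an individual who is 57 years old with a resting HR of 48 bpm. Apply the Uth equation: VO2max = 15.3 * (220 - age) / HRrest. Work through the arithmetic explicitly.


HRmax = 220 - 57 = 163
VO2max = 15.3 * (163 / 48)
= 15.3 * 3.3958
= 51.96 mL/kg/min

51.96 mL/kg/min


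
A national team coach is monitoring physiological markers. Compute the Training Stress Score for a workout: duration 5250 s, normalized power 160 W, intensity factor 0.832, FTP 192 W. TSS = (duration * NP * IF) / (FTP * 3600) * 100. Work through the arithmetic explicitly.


Product = 5250 * 160 * 0.832 = 698880.0
Base = 192 * 3600 = 691200
TSS = 698880.0 / 691200 * 100 = 101.11

101.11 TSS


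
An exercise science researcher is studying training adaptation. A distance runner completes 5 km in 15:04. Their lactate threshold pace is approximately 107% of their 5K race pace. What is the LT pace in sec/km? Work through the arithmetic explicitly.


Convert to seconds: 15 min 4 s = 904 s
Pace per km = 904 / 5 = 180.8 s/km
LT pace = 180.8 * 1.07 = 193.46 s/km

193.46 s/km


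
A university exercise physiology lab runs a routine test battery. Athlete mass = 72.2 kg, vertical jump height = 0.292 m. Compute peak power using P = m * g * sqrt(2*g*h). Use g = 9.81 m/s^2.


sqrt(2 * 9.81 * 0.292) = sqrt(5.72904) = 2.393541 m/s
P = 72.2 * 9.81 * 2.393541
= 1695.3 W

1695.3 W


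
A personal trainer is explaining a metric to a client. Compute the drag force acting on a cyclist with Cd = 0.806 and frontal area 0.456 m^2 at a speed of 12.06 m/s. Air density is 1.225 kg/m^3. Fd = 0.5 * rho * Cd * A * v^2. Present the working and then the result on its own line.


Step 1: v^2 = 145.4436
Step 2: Fd = 0.5 * 1.225 * 0.806 * 0.456 * 145.4436
= 32.742 N

32.742 N


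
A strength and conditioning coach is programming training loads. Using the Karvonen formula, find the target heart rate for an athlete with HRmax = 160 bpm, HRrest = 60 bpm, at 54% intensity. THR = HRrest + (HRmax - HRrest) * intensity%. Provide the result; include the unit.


HRR = 160 - 60 = 100
THR = 60 + 100 * 0.54
= 60 + 54.0
= 114.0 bpm

114.0 bpm


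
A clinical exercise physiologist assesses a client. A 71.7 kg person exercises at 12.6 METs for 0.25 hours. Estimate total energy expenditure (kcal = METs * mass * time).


Energy = METs * mass(kg) * time(h)
= 12.6 * 71.7 * 0.25
= 225.86 kcal

225.86 kcal


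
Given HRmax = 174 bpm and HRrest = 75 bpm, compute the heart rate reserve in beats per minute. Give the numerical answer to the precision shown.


Heart rate reserve = maximum HR minus resting HR
HRR = 174 - 75 = 99 bpm

99 bpm


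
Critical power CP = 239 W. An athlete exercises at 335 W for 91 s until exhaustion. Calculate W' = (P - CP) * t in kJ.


P - CP = 335 - 239 = 96 W
W' = 96 * 91 = 8736 J
= 8736 / 1000 = 8.736 kJ

8.736 kJ


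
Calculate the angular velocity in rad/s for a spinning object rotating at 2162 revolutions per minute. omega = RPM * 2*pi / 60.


omega = RPM * 2*pi / 60
= 2162 * 6.28318531 / 60
= 226.404 rad/s

226.404 rad/s


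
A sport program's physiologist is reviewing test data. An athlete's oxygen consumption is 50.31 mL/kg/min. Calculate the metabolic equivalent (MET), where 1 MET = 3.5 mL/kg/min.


MET = VO2 / 3.5
= 50.31 / 3.5
= 14.37 METs

14.37 METs


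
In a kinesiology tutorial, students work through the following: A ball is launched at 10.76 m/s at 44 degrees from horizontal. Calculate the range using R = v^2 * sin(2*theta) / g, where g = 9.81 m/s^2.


sin(2 * 44) = sin(88) = 0.999391
v^2 = 10.76^2 = 115.7776
R = 115.7776 * 0.999391 / 9.81
= 11.795 m

11.795 m


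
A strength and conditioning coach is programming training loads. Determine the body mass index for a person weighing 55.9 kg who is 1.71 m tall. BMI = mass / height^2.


BMI = mass / height^2
= 55.9 / 1.71^2
= 55.9 / 2.9241
= 19.12 kg/m^2

19.12 kg/m^2


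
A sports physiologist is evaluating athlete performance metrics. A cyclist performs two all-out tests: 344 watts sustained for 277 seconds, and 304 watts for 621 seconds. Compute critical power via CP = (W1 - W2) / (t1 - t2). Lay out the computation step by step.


W1 = P1 * t1 = 344 * 277 = 95288 J
W2 = P2 * t2 = 304 * 621 = 188784 J
CP = (95288 - 188784) / (277 - 621)
= 271.79 W

271.79 W


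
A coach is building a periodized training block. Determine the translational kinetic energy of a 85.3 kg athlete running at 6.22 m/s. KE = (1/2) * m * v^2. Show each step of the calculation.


KE = 0.5 * m * v^2
= 0.5 * 85.3 * 6.22^2
= 0.5 * 85.3 * 38.6884
= 1650.06 J

1650.06 J


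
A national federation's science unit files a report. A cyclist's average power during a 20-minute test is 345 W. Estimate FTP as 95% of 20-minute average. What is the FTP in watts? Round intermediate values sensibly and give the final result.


FTP = 20-min power * 0.95
= 345 * 0.95
= 327.75 W

327.75 W


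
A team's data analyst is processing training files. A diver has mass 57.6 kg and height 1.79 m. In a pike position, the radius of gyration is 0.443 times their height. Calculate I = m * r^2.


r = 0.443 * 1.79 = 0.79297 m
I = m * r^2 = 57.6 * 0.628801 = 36.219 kg*m^2

36.219 kg*m^2


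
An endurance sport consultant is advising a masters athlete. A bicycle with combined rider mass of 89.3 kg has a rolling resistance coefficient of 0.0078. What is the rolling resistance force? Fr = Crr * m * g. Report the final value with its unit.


Fr = 0.0078 * 89.3 * 9.81
= 0.69654 * 9.81
= 6.833 N

6.833 N


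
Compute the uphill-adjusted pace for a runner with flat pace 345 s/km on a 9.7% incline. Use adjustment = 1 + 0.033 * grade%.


Adjustment factor = 1 + 0.033 * 9.7 = 1.3201
Grade-adjusted pace = 345 * 1.3201 = 455.43 s/km

455.43 s/km


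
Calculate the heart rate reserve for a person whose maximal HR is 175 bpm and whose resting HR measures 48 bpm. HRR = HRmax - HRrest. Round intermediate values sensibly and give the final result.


HRmax = 175 bpm
HRrest = 48 bpm
HRR = 175 - 48 = 127 bpm

127 bpm


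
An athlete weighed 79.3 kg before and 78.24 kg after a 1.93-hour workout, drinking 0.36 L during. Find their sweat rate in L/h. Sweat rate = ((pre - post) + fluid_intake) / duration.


Body mass change = 1.06 kg
Total sweat loss = 1.06 + 0.36 = 1.42 L
Rate = 1.42 / 1.93 = 0.736 L/h

0.736 L/h


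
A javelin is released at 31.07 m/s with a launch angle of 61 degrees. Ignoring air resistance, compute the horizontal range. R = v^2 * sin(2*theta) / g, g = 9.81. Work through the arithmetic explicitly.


Launch speed squared = 965.3449
sin(2 * 61 deg) = 0.848048
Range = 965.3449 * 0.848048 / 9.81
= 83.451 m

83.451 m


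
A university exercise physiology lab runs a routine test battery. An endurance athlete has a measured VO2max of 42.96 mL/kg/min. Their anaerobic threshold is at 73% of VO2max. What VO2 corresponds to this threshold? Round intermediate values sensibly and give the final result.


Anaerobic threshold VO2 = VO2max * 73%
= 42.96 * 0.73
= 31.36 mL/kg/min

31.36 mL/kg/min


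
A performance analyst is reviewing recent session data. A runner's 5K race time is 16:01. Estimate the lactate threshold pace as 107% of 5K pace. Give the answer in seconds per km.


Total race time = 16*60 + 1 = 961 seconds
5K pace = 961 / 5 = 192.2 sec/km
LT pace = 192.2 * 1.07 = 205.65 sec/km

205.65 s/km


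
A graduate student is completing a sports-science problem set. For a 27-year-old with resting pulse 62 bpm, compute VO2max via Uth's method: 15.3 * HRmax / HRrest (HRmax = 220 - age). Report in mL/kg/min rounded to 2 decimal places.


Step 1: HRmax = 220 - 27 = 193 bpm
Step 2: Ratio = 193 / 62 = 3.1129
Step 3: VO2max = 15.3 * 3.1129 = 47.63 mL/kg/min

47.63 mL/kg/min


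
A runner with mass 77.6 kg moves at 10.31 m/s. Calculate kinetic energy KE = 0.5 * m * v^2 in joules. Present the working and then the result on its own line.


v^2 = 10.31^2 = 106.2961
KE = 0.5 * 77.6 * 106.2961
= 4124.29 J

4124.29 J


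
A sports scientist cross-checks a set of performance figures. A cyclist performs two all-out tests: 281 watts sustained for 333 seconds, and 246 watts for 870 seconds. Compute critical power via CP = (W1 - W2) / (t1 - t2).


W1 = P1 * t1 = 281 * 333 = 93573 J
W2 = P2 * t2 = 246 * 870 = 214020 J
CP = (93573 - 214020) / (333 - 870)
= 224.3 W

224.3 W


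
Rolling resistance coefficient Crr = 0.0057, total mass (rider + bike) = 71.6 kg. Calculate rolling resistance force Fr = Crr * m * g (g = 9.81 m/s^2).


Fr = Crr * m * g
= 0.0057 * 71.6 * 9.81
= 4.004 N

4.004 N


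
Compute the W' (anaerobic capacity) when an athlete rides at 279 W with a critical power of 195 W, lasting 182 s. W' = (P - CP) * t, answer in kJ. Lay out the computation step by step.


Above-CP power = 84 W
Duration = 182 s
W' = 84 * 182 = 15288 J
Convert: 15288 / 1000 = 15.288 kJ

15.288 kJ


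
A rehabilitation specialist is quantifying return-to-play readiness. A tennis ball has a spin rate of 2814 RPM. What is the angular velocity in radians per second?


Convert RPM to rad/s: multiply by 2*pi and divide by 60
omega = 2814 * 2 * pi / 60
= 294.681 rad/s

294.681 rad/s
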